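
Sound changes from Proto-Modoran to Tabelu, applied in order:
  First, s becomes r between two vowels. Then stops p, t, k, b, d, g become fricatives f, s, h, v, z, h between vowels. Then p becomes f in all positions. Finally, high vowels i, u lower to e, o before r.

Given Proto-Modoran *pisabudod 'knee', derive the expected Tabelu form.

feravuzod

Tabelu: start from *pisabudod.
  rule 1 (rhotacism): pisabudod → pirabudod
  rule 2 (intervocalic lenition): pirabudod → piravuzod
  rule 3 (unconditioned shift): piravuzod → firavuzod
  rule 4 (pre-rhotic lowering): firavuzod → feravuzod
  ⇒ Tabelu feravuzod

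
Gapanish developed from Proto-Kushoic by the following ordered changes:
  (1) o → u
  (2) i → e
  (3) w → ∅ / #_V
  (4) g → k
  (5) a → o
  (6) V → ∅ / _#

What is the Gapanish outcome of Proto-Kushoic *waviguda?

Gapanish: *waviguda
  waviguda (rule 1 does not apply)
  waviguda → waveguda   [vowel merger]
  waveguda → aveguda   [glide loss]
  aveguda → avekuda   [unconditioned shift]
  avekuda → ovekudo   [vowel merger]
  ovekudo → ovekud   [apocope]
  giving Gapanish ovekud.

ovekud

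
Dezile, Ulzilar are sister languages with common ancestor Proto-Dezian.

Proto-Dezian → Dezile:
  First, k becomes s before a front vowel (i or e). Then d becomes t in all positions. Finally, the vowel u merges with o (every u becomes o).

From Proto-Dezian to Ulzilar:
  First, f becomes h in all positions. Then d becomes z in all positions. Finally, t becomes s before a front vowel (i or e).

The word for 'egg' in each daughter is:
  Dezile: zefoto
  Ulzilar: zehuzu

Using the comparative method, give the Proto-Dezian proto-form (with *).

*zefudu

Position 6: Dezile has o, Ulzilar has u. Ulzilar preserves u here (none of its changes turn any other segment into u), so the proto-segment is *u.
Position 5: Dezile has t, Ulzilar has z. Taking the neighbouring segments as reconstructed: Dezile t could go back to *t or *d; Ulzilar z could go back to *d or *z — the one source consistent with every daughter is *d.
Position 3: Dezile has f, Ulzilar has h. Dezile preserves f here (none of its changes turn any other segment into f), so the proto-segment is *f.
Verify the candidate proto-form against each daughter:
Dezile: *zefudu
  zefudu (rule 1 does not apply)
  zefudu → zefutu   [unconditioned shift]
  zefutu → zefoto   [vowel merger]
  giving Dezile zefoto.
Ulzilar: *zefudu
  zefudu → zehudu   [unconditioned shift]
  zehudu → zehuzu   [unconditioned shift]
  zehuzu (rule 3 does not apply)
  giving Ulzilar zehuzu.
Only *zefudu yields all of Dezile zefoto, Ulzilar zehuzu.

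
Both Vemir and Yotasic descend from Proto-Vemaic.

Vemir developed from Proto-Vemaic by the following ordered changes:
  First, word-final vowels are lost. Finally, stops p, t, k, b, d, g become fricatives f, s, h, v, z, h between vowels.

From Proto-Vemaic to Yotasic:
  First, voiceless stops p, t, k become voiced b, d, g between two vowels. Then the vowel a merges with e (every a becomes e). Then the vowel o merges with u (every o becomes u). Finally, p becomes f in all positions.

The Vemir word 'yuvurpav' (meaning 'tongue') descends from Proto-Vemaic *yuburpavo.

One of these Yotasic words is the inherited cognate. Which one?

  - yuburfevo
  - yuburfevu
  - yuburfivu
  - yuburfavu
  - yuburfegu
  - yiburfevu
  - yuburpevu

Yotasic: *yuburpavo
  yuburpavo (rule 1 does not apply)
  yuburpavo → yuburpevo   [vowel merger]
  yuburpevo → yuburpevu   [vowel merger]
  yuburpevu → yuburfevu   [unconditioned shift]
  giving Yotasic yuburfevu.
The other candidates each miss or misapply at least one Yotasic change.

yuburfevu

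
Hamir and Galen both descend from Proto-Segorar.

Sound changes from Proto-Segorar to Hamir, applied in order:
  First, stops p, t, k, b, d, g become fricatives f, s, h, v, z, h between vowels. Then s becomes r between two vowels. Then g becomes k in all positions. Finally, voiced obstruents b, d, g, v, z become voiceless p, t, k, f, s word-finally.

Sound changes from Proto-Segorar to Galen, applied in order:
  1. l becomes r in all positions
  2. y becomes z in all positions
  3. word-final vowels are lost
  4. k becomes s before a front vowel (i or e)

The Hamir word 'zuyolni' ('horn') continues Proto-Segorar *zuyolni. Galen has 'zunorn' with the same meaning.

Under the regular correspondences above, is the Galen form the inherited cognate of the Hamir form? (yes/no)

no

Derive the expected Galen reflex of *zuyolni:
Galen: *zuyolni
  zuyolni → zuyorni   [unconditioned shift]
  zuyorni → zuzorni   [unconditioned shift]
  zuzorni → zuzorn   [apocope]
  zuzorn (rule 4 does not apply)
  giving Galen zuzorn.
The regular Galen reflex would be 'zuzorn', but the attested form is 'zunorn'. The correspondence is irregular, so they are not cognates (the Galen form has a different source).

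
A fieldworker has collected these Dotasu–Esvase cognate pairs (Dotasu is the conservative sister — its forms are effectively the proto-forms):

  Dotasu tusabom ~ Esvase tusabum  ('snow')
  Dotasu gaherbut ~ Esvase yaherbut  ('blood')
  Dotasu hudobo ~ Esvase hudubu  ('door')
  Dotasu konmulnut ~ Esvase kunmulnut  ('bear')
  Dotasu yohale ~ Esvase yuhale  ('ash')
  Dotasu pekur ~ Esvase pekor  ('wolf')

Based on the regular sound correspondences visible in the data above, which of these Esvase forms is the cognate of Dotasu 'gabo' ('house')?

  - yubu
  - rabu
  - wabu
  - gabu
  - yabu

gaherbut ~ yaherbut — Dotasu g corresponds to Esvase y word-initially before a back vowel.
hudobo ~ hudubu — Dotasu o corresponds to Esvase u word-finally.
Applying these to Dotasu 'gabo':
  gabo → yabo   (g→y word-initially before a back vowel)
  yabo → yabu   (o→u word-finally)
So the Esvase cognate is 'yabu'.

yabu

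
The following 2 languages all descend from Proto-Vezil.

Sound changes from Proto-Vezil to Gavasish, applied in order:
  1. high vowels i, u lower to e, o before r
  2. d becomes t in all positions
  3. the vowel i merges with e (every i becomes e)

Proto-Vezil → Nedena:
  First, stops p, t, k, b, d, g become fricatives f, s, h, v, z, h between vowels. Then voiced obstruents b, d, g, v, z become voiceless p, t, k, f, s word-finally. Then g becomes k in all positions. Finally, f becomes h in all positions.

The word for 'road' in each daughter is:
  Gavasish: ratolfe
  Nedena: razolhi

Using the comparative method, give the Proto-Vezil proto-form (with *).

*radolfi

Position 6: Gavasish has f, Nedena has h. Gavasish preserves f here (none of its changes turn any other segment into f), so the proto-segment is *f.
Position 7: Gavasish has e, Nedena has i. Nedena preserves i here (none of its changes turn any other segment into i), so the proto-segment is *i.
Continuing position by position gives *radolfi; check it forward:
Gavasish: *radolfi > ratolfi > ratolfe  (by unconditioned shift, vowel merger)
Nedena: *radolfi
  radolfi → razolfi   [intervocalic lenition]
  razolfi (rule 2 does not apply)
  razolfi (rule 3 does not apply)
  razolfi → razolhi   [unconditioned shift]
  giving Nedena razolhi.
No other proto-form is consistent with every reflex, so the reconstruction is *radolfi.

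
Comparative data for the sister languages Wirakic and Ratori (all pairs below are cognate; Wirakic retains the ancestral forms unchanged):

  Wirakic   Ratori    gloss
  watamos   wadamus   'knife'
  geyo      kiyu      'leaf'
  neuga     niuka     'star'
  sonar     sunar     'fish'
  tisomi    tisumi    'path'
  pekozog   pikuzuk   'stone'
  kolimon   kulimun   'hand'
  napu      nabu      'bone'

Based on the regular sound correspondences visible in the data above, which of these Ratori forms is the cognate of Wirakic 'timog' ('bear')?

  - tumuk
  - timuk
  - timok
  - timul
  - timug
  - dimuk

timuk

watamos ~ wadamus, pekozog ~ pikuzuk — Wirakic o corresponds to Ratori u after a consonant, before a consonant other than r, m, n, p, b, f, v.
pekozog ~ pikuzuk — Wirakic g corresponds to Ratori k word-finally.
Applying these to Wirakic 'timog':
  timog → timug   (o→u after a consonant, before a consonant other than r, m, n, p, b, f, v)
  timug → timuk   (g→k word-finally)
So the Ratori cognate is 'timuk'.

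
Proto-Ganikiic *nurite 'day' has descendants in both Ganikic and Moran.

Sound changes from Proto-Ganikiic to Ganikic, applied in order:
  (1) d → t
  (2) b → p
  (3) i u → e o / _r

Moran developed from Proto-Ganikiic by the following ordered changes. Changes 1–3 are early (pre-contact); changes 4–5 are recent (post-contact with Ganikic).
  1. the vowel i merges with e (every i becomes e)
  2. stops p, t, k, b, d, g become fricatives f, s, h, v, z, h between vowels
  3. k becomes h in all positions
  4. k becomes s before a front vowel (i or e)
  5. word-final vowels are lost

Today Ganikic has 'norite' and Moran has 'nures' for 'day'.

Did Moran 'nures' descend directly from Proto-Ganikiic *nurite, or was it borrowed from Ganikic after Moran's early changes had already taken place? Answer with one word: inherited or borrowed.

If inherited, *nurite would pass through all of Moran's changes:
Moran: *nurite
  nurite → nurete   [vowel merger]
  nurete → nurese   [intervocalic lenition]
  nurese (rule 3 does not apply)
  nurese (rule 4 does not apply)
  nurese → nures   [apocope]
  giving Moran nures.
If borrowed from Ganikic 'norite' after the early changes, it would undergo only the recent ones:
  rule 4 (palatalisation): no change (norite)
  rule 5 (apocope): norite → norit
  ⇒ as a loan: norit
Moran 'nures' matches the inherited outcome exactly, so it is an inherited cognate, not a loan.

inherited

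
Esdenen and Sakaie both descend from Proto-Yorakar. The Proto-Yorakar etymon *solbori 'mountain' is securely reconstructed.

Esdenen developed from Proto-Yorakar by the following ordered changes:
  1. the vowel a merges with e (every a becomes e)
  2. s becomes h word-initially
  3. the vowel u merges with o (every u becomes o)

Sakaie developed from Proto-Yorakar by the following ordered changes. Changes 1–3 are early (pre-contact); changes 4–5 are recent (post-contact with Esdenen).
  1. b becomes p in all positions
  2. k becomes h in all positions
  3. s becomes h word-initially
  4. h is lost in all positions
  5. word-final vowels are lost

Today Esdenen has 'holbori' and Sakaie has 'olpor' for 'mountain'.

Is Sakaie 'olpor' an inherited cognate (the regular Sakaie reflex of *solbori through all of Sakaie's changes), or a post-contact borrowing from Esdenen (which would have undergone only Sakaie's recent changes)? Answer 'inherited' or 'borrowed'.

inherited

If inherited, *solbori would pass through all of Sakaie's changes:
Sakaie: *solbori > solpori > holpori > olpori > olpor  (by unconditioned shift, debuccalisation, h-loss, apocope)
If borrowed from Esdenen 'holbori' after the early changes, it would undergo only the recent ones:
  rule 4 (h-loss): holbori → olbori
  rule 5 (apocope): olbori → olbor
  ⇒ as a loan: olbor
Sakaie 'olpor' matches the inherited outcome exactly, so it is an inherited cognate, not a loan.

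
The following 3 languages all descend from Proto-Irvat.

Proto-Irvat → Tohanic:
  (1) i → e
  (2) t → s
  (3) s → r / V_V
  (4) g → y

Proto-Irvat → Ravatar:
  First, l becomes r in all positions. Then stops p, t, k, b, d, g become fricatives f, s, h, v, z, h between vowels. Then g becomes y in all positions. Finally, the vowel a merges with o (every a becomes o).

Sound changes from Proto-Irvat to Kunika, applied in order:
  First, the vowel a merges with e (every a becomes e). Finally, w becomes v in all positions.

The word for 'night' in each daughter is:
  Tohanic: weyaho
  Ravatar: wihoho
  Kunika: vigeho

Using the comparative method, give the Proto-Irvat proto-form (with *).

*wigaho

Position 3: Tohanic has y, Ravatar has h, Kunika has g. Kunika preserves g here (none of its changes turn any other segment into g), so the proto-segment is *g.
Position 2: Tohanic has e, Ravatar has i, Kunika has i. Ravatar preserves i here (none of its changes turn any other segment into i), so the proto-segment is *i.
Position 1: Tohanic has w, Ravatar has w, Kunika has v. Tohanic preserves w here (none of its changes turn any other segment into w), so the proto-segment is *w.
Verify the candidate proto-form against each daughter:
Tohanic: start from *wigaho.
  rule 1 (vowel merger): wigaho → wegaho
  rule 2: no change — wegaho
  rule 3: no change — wegaho
  rule 4 (unconditioned shift): wegaho → weyaho
  ⇒ Tohanic weyaho
Ravatar: *wigaho > wihaho > wihoho  (by intervocalic lenition, vowel merger)
Kunika: *wigaho > wigeho > vigeho  (by vowel merger, unconditioned shift)
*wigaho is the unique common source.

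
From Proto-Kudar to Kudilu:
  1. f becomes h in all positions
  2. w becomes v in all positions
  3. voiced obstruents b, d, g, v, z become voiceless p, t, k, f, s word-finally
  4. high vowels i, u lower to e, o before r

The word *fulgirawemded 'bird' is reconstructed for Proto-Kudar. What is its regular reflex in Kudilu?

Kudilu: *fulgirawemded > hulgirawemded > hulgiravemded > hulgiravemdet > hulgeravemdet  (by unconditioned shift, unconditioned shift, final devoicing, pre-rhotic lowering)

hulgeravemdet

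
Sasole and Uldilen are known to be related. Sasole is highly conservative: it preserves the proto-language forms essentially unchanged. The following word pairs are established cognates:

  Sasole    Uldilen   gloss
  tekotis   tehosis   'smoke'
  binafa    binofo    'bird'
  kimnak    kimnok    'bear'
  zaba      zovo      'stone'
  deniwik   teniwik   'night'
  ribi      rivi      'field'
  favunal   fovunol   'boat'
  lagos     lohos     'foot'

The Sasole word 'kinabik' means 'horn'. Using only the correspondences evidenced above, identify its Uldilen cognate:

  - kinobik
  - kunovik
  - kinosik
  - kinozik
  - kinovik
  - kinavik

kinovik

zaba ~ zovo — Sasole a corresponds to Uldilen o after a consonant, before a labial obstruent.
ribi ~ rivi — Sasole b corresponds to Uldilen v between vowels (before a front vowel).
Applying these to Sasole 'kinabik':
  kinabik → kinobik   (a→o after a consonant, before a labial obstruent)
  kinobik → kinovik   (b→v between vowels (before a front vowel))
So the Uldilen cognate is 'kinovik'.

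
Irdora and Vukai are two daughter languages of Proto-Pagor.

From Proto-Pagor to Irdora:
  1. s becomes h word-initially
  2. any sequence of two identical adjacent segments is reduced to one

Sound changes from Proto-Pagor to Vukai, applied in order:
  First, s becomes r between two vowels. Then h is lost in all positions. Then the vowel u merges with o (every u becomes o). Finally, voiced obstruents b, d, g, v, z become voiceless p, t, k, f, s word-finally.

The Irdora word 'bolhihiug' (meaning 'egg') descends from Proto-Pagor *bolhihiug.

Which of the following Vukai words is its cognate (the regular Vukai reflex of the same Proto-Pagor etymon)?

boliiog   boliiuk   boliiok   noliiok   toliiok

boliiok

Vukai: start from *bolhihiug.
  rule 1: no change — bolhihiug
  rule 2 (h-loss): bolhihiug → boliiug
  rule 3 (vowel merger): boliiug → boliiog
  rule 4 (final devoicing): boliiog → boliiok
  ⇒ Vukai boliiok
Among the options, 'boliiok' alone shows every Vukai change applied in order.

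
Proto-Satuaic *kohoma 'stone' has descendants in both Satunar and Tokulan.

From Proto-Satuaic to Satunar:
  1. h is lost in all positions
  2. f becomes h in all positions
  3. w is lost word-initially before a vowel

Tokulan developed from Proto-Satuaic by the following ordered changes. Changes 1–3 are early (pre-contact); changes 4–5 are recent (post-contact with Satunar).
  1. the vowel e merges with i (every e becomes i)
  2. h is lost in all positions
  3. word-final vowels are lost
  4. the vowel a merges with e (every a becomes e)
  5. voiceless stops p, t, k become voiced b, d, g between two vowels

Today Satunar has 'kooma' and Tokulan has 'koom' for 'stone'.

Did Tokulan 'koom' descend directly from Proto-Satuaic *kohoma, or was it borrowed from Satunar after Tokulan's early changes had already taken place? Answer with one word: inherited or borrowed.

If inherited, *kohoma would pass through all of Tokulan's changes:
Tokulan: *kohoma > kooma > koom  (by h-loss, apocope)
If borrowed from Satunar 'kooma' after the early changes, it would undergo only the recent ones:
  rule 4 (vowel merger): kooma → koome
  rule 5 (intervocalic voicing): no change (koome)
  ⇒ as a loan: koome
Tokulan 'koom' matches the inherited outcome exactly, so it is an inherited cognate, not a loan.

inherited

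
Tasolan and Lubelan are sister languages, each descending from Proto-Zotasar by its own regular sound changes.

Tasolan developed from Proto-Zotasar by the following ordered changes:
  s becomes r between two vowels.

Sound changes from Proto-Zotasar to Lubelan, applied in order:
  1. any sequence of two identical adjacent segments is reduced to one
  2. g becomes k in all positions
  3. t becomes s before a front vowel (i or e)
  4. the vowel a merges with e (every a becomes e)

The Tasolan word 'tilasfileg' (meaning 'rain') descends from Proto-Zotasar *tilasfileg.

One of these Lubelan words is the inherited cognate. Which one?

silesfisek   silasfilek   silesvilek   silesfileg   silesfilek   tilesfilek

silesfilek

Lubelan: *tilasfileg > tilasfilek > silasfilek > silesfilek  (by unconditioned shift, palatalisation, vowel merger)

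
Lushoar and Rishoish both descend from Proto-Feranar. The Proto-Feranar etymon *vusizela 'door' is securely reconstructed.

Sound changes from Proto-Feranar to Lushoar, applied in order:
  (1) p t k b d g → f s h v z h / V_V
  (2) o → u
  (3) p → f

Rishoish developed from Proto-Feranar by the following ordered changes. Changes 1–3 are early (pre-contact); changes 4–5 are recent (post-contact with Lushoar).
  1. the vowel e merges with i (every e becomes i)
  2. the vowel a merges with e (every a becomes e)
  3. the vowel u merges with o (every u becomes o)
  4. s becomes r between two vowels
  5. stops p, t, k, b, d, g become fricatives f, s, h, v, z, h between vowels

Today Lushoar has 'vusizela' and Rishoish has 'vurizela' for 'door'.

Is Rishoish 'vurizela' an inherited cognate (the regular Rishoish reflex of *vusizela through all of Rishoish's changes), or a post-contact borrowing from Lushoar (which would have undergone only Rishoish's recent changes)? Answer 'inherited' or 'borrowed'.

If inherited, *vusizela would pass through all of Rishoish's changes:
Rishoish: start from *vusizela.
  rule 1 (vowel merger): vusizela → vusizila
  rule 2 (vowel merger): vusizila → vusizile
  rule 3 (vowel merger): vusizile → vosizile
  rule 4 (rhotacism): vosizile → vorizile
  rule 5: no change — vorizile
  ⇒ Rishoish vorizile
If borrowed from Lushoar 'vusizela' after the early changes, it would undergo only the recent ones:
  rule 4 (rhotacism): vusizela → vurizela
  rule 5 (intervocalic lenition): no change (vurizela)
  ⇒ as a loan: vurizela
Rishoish 'vurizela' matches the loan outcome 'vurizela', not the inherited 'vorizile' — it skipped the early Rishoish changes, so it was borrowed from Lushoar.

borrowed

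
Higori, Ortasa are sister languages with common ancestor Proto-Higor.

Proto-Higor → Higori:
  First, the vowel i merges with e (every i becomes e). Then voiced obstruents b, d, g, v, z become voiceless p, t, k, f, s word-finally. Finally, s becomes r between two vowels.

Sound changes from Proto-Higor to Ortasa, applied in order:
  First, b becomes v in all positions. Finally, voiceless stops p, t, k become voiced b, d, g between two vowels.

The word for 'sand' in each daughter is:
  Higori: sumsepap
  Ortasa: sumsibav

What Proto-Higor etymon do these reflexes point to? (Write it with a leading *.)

Position 6: Higori has p, Ortasa has b. In Ortasa, b can only continue *p, so the proto-segment is *p.
Position 5: Higori has e, Ortasa has i. Ortasa preserves i here (none of its changes turn any other segment into i), so the proto-segment is *i.
This points to *sumsipab. Verify forward in each daughter:
Higori: *sumsipab
  sumsipab → sumsepab   [vowel merger]
  sumsepab → sumsepap   [final devoicing]
  sumsepap (rule 3 does not apply)
  giving Higori sumsepap.
Ortasa: *sumsipab
  sumsipab → sumsipav   [unconditioned shift]
  sumsipav → sumsibav   [intervocalic voicing]
  giving Ortasa sumsibav.
No other proto-form is consistent with every reflex, so the reconstruction is *sumsipab.

*sumsipab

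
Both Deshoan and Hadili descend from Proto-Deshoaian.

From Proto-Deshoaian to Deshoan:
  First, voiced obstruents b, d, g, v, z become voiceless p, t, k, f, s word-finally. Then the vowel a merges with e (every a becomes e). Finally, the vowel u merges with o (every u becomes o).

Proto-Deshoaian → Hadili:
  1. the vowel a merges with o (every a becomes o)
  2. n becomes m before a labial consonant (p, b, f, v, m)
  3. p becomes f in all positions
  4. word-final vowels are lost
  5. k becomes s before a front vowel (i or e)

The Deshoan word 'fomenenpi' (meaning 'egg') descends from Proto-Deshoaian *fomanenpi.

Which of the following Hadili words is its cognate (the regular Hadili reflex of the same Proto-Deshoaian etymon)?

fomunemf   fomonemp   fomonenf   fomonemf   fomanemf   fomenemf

fomonemf

Hadili: *fomanenpi
  fomanenpi → fomonenpi   [vowel merger]
  fomonenpi → fomonempi   [nasal place assimilation]
  fomonempi → fomonemfi   [unconditioned shift]
  fomonemfi → fomonemf   [apocope]
  fomonemf (rule 5 does not apply)
  giving Hadili fomonemf.
Only 'fomonemf' matches the regular Hadili development of *fomanenpi.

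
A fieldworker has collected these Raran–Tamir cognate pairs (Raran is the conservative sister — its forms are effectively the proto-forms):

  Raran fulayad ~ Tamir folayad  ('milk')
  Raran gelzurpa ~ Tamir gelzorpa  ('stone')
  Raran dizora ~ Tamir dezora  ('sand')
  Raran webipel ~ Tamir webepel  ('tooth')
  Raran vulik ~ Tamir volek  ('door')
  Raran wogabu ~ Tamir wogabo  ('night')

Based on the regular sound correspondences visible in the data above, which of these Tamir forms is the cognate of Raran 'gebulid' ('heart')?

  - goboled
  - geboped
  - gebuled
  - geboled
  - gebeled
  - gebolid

fulayad ~ folayad, vulik ~ volek — Raran u corresponds to Tamir o after a consonant, before a consonant other than r, m, n, p, b, f, v.
dizora ~ dezora, vulik ~ volek — Raran i corresponds to Tamir e after a consonant, before a consonant other than r, m, n, p, b, f, v.
Applying these to Raran 'gebulid':
  gebulid → gebolid   (u→o after a consonant, before a consonant other than r, m, n, p, b, f, v)
  gebolid → geboled   (i→e after a consonant, before a consonant other than r, m, n, p, b, f, v)
So the Tamir cognate is 'geboled'.

geboled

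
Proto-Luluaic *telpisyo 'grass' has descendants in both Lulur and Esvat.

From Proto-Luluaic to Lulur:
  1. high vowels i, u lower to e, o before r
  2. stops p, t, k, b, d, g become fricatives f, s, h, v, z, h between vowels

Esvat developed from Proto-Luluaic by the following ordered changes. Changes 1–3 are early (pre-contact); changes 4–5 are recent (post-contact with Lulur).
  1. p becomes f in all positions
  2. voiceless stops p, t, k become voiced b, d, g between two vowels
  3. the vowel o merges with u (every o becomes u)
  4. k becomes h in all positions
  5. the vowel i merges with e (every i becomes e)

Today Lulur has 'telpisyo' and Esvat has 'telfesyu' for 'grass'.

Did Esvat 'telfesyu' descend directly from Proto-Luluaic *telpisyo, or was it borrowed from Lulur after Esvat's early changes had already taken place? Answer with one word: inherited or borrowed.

If inherited, *telpisyo would pass through all of Esvat's changes:
Esvat: *telpisyo
  telpisyo → telfisyo   [unconditioned shift]
  telfisyo (rule 2 does not apply)
  telfisyo → telfisyu   [vowel merger]
  telfisyu (rule 4 does not apply)
  telfisyu → telfesyu   [vowel merger]
  giving Esvat telfesyu.
If borrowed from Lulur 'telpisyo' after the early changes, it would undergo only the recent ones:
  rule 4 (unconditioned shift): no change (telpisyo)
  rule 5 (vowel merger): telpisyo → telpesyo
  ⇒ as a loan: telpesyo
Esvat 'telfesyu' matches the inherited outcome exactly, so it is an inherited cognate, not a loan.

inherited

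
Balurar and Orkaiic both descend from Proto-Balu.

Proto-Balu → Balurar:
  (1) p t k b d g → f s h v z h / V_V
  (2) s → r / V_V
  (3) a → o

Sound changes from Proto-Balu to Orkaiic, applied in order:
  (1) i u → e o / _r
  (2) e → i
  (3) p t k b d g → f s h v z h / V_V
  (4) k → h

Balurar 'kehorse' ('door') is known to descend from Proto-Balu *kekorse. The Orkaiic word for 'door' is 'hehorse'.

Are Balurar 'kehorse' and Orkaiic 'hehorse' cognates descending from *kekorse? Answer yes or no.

Derive the expected Orkaiic reflex of *kekorse:
Orkaiic: *kekorse
  kekorse (rule 1 does not apply)
  kekorse → kikorsi   [vowel merger]
  kikorsi → kihorsi   [intervocalic lenition]
  kihorsi → hihorsi   [unconditioned shift]
  giving Orkaiic hihorsi.
The regular Orkaiic reflex would be 'hihorsi', but the attested form is 'hehorse'. The correspondence is irregular, so they are not cognates (the Orkaiic form has a different source).

no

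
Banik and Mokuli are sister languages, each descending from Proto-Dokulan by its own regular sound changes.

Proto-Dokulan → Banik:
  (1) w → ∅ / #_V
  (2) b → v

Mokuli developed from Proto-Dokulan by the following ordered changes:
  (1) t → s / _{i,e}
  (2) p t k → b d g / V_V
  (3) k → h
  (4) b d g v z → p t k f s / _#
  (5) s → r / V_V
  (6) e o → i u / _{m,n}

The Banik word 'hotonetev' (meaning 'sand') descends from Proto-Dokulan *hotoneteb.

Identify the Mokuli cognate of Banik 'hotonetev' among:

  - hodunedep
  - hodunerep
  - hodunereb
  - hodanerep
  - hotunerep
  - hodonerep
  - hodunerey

Mokuli: *hotoneteb > hotoneseb > hodoneseb > hodonesep > hodonerep > hodunerep  (by palatalisation, intervocalic voicing, final devoicing, rhotacism, pre-nasal raising)

hodunerep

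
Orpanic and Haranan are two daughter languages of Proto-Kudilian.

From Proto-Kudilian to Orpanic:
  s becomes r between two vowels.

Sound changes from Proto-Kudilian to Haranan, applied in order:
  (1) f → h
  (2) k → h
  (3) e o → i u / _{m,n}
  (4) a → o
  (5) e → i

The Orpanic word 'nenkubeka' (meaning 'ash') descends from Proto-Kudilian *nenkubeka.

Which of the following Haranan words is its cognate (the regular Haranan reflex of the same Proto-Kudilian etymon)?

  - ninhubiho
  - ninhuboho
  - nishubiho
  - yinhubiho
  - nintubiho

Haranan: *nenkubeka > nenhubeha > ninhubeha > ninhubeho > ninhubiho  (by unconditioned shift, pre-nasal raising, vowel merger, vowel merger)
Only 'ninhubiho' matches the regular Haranan development of *nenkubeka.

ninhubiho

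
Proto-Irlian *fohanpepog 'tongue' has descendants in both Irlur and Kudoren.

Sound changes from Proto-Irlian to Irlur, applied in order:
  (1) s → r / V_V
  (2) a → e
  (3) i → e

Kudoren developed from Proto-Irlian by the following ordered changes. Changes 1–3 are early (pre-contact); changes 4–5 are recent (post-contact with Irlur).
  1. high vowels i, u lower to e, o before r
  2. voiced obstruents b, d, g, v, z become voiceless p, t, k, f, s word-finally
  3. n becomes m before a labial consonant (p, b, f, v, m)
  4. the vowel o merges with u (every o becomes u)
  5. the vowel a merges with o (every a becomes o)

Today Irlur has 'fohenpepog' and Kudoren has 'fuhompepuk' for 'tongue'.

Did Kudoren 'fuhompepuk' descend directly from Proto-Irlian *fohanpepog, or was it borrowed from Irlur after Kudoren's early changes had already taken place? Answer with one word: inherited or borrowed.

inherited

If inherited, *fohanpepog would pass through all of Kudoren's changes:
Kudoren: *fohanpepog
  fohanpepog (rule 1 does not apply)
  fohanpepog → fohanpepok   [final devoicing]
  fohanpepok → fohampepok   [nasal place assimilation]
  fohampepok → fuhampepuk   [vowel merger]
  fuhampepuk → fuhompepuk   [vowel merger]
  giving Kudoren fuhompepuk.
If borrowed from Irlur 'fohenpepog' after the early changes, it would undergo only the recent ones:
  rule 4 (vowel merger): fohenpepog → fuhenpepug
  rule 5 (vowel merger): no change (fuhenpepug)
  ⇒ as a loan: fuhenpepug
Kudoren 'fuhompepuk' matches the inherited outcome exactly, so it is an inherited cognate, not a loan.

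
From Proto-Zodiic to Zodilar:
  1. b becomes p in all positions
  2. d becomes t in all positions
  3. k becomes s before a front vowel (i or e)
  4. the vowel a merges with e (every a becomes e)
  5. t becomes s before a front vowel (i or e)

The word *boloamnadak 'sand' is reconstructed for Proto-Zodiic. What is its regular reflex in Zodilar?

Zodilar: *boloamnadak > poloamnadak > poloamnatak > poloemnetek > poloemnesek  (by unconditioned shift, unconditioned shift, vowel merger, palatalisation)

poloemnesek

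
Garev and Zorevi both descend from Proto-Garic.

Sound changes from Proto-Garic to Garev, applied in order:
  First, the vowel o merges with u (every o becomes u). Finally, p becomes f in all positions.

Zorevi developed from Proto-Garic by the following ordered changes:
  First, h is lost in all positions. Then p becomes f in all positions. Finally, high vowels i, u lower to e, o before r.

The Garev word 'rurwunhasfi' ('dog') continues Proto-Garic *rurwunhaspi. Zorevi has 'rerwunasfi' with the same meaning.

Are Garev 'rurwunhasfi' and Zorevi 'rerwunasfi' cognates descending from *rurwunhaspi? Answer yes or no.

Derive the expected Zorevi reflex of *rurwunhaspi:
Zorevi: *rurwunhaspi
  rurwunhaspi → rurwunaspi   [h-loss]
  rurwunaspi → rurwunasfi   [unconditioned shift]
  rurwunasfi → rorwunasfi   [pre-rhotic lowering]
  giving Zorevi rorwunasfi.
The regular Zorevi reflex would be 'rorwunasfi', but the attested form is 'rerwunasfi'. The correspondence is irregular, so they are not cognates (the Zorevi form has a different source).

no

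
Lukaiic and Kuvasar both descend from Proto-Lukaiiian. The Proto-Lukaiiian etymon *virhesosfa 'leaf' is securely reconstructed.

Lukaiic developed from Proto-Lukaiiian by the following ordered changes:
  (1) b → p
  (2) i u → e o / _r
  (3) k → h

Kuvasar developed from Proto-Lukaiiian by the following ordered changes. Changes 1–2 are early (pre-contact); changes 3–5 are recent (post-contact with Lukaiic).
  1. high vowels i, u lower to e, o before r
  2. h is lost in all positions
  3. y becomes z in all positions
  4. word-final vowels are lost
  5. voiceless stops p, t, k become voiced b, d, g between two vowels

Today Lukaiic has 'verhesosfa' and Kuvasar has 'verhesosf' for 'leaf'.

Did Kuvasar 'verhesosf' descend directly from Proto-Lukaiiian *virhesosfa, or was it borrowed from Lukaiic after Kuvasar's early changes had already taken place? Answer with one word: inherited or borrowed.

If inherited, *virhesosfa would pass through all of Kuvasar's changes:
Kuvasar: *virhesosfa
  virhesosfa → verhesosfa   [pre-rhotic lowering]
  verhesosfa → veresosfa   [h-loss]
  veresosfa (rule 3 does not apply)
  veresosfa → veresosf   [apocope]
  veresosf (rule 5 does not apply)
  giving Kuvasar veresosf.
If borrowed from Lukaiic 'verhesosfa' after the early changes, it would undergo only the recent ones:
  rule 3 (unconditioned shift): no change (verhesosfa)
  rule 4 (apocope): verhesosfa → verhesosf
  rule 5 (intervocalic voicing): no change (verhesosf)
  ⇒ as a loan: verhesosf
Kuvasar 'verhesosf' matches the loan outcome 'verhesosf', not the inherited 'veresosf' — it skipped the early Kuvasar changes, so it was borrowed from Lukaiic.

borrowed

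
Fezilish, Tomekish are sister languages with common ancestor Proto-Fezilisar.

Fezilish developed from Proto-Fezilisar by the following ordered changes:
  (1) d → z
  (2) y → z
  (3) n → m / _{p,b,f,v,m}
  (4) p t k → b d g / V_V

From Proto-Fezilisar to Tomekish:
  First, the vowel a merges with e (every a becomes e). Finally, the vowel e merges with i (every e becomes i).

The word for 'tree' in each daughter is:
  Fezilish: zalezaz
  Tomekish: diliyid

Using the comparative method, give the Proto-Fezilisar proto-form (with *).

Position 6: Fezilish has a, Tomekish has i. Fezilish preserves a here (none of its changes turn any other segment into a), so the proto-segment is *a.
Position 1: Fezilish has z, Tomekish has d. Tomekish preserves d here (none of its changes turn any other segment into d), so the proto-segment is *d.
Continuing position by position gives *daleyad; check it forward:
Fezilish: *daleyad > zaleyaz > zalezaz  (by unconditioned shift, unconditioned shift)
Tomekish: start from *daleyad.
  rule 1 (vowel merger): daleyad → deleyed
  rule 2 (vowel merger): deleyed → diliyid
  ⇒ Tomekish diliyid
Only *daleyad yields all of Fezilish zalezaz, Tomekish diliyid.

*daleyad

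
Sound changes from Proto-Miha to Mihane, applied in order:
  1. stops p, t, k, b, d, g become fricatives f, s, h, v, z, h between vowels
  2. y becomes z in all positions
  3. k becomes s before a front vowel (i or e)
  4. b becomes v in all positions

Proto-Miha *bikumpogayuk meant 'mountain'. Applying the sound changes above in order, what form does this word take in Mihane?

Mihane: *bikumpogayuk
  bikumpogayuk → bihumpohayuk   [intervocalic lenition]
  bihumpohayuk → bihumpohazuk   [unconditioned shift]
  bihumpohazuk (rule 3 does not apply)
  bihumpohazuk → vihumpohazuk   [unconditioned shift]
  giving Mihane vihumpohazuk.

vihumpohazuk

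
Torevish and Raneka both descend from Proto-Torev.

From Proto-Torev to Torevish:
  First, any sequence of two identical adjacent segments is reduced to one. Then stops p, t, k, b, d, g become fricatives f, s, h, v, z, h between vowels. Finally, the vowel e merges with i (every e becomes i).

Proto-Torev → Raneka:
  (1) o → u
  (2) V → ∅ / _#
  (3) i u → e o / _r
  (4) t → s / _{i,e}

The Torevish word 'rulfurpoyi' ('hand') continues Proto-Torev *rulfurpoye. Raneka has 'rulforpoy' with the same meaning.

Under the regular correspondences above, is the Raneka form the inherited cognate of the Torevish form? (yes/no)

no

Derive the expected Raneka reflex of *rulfurpoye:
Raneka: *rulfurpoye
  rulfurpoye → rulfurpuye   [vowel merger]
  rulfurpuye → rulfurpuy   [apocope]
  rulfurpuy → rulforpuy   [pre-rhotic lowering]
  rulforpuy (rule 4 does not apply)
  giving Raneka rulforpuy.
The regular Raneka reflex would be 'rulforpuy', but the attested form is 'rulforpoy'. The correspondence is irregular, so they are not cognates (the Raneka form has a different source).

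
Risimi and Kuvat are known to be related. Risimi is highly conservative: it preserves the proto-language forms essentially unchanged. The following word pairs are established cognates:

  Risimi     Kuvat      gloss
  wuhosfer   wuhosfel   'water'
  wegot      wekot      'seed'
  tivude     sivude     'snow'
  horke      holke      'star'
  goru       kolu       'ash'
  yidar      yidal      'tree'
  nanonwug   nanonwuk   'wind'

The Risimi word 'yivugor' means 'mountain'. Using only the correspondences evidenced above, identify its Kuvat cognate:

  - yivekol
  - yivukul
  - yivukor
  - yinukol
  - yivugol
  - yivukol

yivukol

wegot ~ wekot — Risimi g corresponds to Kuvat k between vowels (before a back vowel).
wuhosfer ~ wuhosfel, yidar ~ yidal — Risimi r corresponds to Kuvat l word-finally.
Applying these to Risimi 'yivugor':
  yivugor → yivukor   (g→k between vowels (before a back vowel))
  yivukor → yivukol   (r→l word-finally)
So the Kuvat cognate is 'yivukol'.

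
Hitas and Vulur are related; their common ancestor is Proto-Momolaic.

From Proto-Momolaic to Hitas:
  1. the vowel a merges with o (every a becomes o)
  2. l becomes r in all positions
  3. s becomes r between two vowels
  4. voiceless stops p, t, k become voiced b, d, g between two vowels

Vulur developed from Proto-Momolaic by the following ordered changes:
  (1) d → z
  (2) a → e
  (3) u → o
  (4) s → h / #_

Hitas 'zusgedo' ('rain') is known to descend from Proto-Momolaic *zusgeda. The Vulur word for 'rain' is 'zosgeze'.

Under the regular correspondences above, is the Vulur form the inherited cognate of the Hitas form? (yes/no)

Derive the expected Vulur reflex of *zusgeda:
Vulur: *zusgeda > zusgeza > zusgeze > zosgeze  (by unconditioned shift, vowel merger, vowel merger)
Vulur 'zosgeze' matches the regular reflex exactly, so the pair is cognate.

yes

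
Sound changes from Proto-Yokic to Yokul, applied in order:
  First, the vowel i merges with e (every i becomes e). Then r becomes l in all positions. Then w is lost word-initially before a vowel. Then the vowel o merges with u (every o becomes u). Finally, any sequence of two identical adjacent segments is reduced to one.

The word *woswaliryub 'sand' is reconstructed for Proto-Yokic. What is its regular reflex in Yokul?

Yokul: *woswaliryub
  woswaliryub → woswaleryub   [vowel merger]
  woswaleryub → woswalelyub   [unconditioned shift]
  woswalelyub → oswalelyub   [glide loss]
  oswalelyub → uswalelyub   [vowel merger]
  uswalelyub (rule 5 does not apply)
  giving Yokul uswalelyub.

uswalelyub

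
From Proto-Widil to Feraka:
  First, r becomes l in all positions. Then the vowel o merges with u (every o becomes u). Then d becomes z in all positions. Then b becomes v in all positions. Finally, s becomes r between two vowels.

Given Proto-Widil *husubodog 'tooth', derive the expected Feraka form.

Feraka: start from *husubodog.
  rule 1: no change — husubodog
  rule 2 (vowel merger): husubodog → husubudug
  rule 3 (unconditioned shift): husubudug → husubuzug
  rule 4 (unconditioned shift): husubuzug → husuvuzug
  rule 5 (rhotacism): husuvuzug → huruvuzug
  ⇒ Feraka huruvuzug

huruvuzug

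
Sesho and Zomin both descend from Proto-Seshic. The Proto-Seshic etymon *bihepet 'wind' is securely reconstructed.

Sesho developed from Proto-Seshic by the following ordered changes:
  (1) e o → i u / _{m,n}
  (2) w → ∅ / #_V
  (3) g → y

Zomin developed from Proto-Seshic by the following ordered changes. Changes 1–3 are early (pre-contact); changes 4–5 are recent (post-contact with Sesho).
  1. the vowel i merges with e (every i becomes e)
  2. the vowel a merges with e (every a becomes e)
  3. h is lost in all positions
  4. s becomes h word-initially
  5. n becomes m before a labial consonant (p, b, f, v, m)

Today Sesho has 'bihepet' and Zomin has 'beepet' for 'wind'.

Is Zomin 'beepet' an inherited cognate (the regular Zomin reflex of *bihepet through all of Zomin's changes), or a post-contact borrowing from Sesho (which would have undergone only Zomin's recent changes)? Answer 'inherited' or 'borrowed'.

inherited

If inherited, *bihepet would pass through all of Zomin's changes:
Zomin: *bihepet
  bihepet → behepet   [vowel merger]
  behepet (rule 2 does not apply)
  behepet → beepet   [h-loss]
  beepet (rule 4 does not apply)
  beepet (rule 5 does not apply)
  giving Zomin beepet.
If borrowed from Sesho 'bihepet' after the early changes, it would undergo only the recent ones:
  rule 4 (debuccalisation): no change (bihepet)
  rule 5 (nasal place assimilation): no change (bihepet)
  ⇒ as a loan: bihepet
Zomin 'beepet' matches the inherited outcome exactly, so it is an inherited cognate, not a loan.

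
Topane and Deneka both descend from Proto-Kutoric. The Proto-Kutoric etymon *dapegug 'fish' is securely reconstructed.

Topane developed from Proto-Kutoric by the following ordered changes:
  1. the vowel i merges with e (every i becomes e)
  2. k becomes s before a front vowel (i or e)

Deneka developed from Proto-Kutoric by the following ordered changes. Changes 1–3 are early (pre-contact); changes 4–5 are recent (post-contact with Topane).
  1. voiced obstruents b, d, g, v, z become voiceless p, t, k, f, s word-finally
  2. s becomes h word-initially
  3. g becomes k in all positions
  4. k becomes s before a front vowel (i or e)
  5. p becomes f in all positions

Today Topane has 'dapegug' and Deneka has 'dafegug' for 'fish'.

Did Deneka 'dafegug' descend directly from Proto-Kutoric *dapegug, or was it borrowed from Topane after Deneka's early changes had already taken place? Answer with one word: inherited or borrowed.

borrowed

If inherited, *dapegug would pass through all of Deneka's changes:
Deneka: *dapegug > dapeguk > dapekuk > dafekuk  (by final devoicing, unconditioned shift, unconditioned shift)
If borrowed from Topane 'dapegug' after the early changes, it would undergo only the recent ones:
  rule 4 (palatalisation): no change (dapegug)
  rule 5 (unconditioned shift): dapegug → dafegug
  ⇒ as a loan: dafegug
Deneka 'dafegug' matches the loan outcome 'dafegug', not the inherited 'dafekuk' — it skipped the early Deneka changes, so it was borrowed from Topane.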